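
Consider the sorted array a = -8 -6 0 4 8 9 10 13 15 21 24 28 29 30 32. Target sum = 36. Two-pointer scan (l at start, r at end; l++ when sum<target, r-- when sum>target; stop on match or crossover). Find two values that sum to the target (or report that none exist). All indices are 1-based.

[1,15] -8+32=24 <36 → l++
[2,15] -6+32=26 <36 → l++
[3,15] 0+32=32 <36 → l++
[4,15] 4+32=36 → found

(4, 32)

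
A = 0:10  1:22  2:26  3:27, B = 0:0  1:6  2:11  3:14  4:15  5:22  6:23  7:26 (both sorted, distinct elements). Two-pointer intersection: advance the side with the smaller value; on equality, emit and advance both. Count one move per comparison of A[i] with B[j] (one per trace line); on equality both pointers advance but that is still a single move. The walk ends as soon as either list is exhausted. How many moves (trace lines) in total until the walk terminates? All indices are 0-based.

i=0 j=0: 10>0, j++
i=0 j=1: 10>6, j++
i=0 j=2: 10<11, i++
i=1 j=2: 22>11, j++
i=1 j=3: 22>14, j++
i=1 j=4: 22>15, j++
i=1 j=5: 22==22 emit, i++,j++
i=2 j=6: 26>23, j++
i=2 j=7: 26==26 emit, i++,j++

9 moves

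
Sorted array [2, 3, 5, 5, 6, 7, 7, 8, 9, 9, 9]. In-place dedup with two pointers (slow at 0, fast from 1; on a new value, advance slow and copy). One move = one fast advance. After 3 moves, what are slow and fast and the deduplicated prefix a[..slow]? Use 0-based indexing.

slow=2, fast=4, prefix=[2, 3, 5]

slow=0 fast=1: a[fast]=3≠a[slow]=2 write a[1]=3, slow++,fast++
slow=1 fast=2: a[fast]=5≠a[slow]=3 write a[2]=5, slow++,fast++
slow=2 fast=3: a[fast]=5=a[slow] dup, fast++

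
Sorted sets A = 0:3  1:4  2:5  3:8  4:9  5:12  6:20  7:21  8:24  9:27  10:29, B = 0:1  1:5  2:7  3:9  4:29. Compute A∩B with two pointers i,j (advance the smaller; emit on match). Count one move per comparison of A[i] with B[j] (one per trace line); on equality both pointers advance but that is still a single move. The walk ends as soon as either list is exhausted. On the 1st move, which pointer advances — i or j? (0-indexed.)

j

[i=0,j=0] 3>1 → j++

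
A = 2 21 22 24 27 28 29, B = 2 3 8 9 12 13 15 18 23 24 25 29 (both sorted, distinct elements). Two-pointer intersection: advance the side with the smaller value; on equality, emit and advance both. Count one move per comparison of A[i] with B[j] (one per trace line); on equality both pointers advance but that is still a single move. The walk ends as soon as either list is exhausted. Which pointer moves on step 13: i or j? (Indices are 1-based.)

[i=1,j=1] 2==2 emit → i++,j++
[i=2,j=2] 21>3 → j++
[i=2,j=3] 21>8 → j++
[i=2,j=4] 21>9 → j++
[i=2,j=5] 21>12 → j++
[i=2,j=6] 21>13 → j++
[i=2,j=7] 21>15 → j++
[i=2,j=8] 21>18 → j++
[i=2,j=9] 21<23 → i++
[i=3,j=9] 22<23 → i++
[i=4,j=9] 24>23 → j++
[i=4,j=10] 24==24 emit → i++,j++
[i=5,j=11] 27>25 → j++

j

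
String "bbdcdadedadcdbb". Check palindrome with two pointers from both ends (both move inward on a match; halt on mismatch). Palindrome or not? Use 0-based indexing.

palindrome

l=0 r=14: 'b'=='b', l++,r--
l=1 r=13: 'b'=='b', l++,r--
l=2 r=12: 'd'=='d', l++,r--
l=3 r=11: 'c'=='c', l++,r--
l=4 r=10: 'd'=='d', l++,r--
l=5 r=9: 'a'=='a', l++,r--
l=6 r=8: 'd'=='d', l++,r--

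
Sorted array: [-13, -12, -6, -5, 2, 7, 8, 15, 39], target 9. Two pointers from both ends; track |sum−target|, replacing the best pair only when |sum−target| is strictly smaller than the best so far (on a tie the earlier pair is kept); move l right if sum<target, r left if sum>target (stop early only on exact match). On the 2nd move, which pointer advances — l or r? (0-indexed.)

[0,8] -13+39=26 d=17 * → r--
[0,7] -13+15=2 d=7 * → l++

l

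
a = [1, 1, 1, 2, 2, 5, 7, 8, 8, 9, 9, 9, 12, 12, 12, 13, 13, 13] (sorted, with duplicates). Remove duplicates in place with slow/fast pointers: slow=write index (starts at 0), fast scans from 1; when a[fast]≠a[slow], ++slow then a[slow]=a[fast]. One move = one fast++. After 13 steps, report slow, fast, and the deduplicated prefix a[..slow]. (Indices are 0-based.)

(s=0,f=1) a[fast]=1=a[slow] dup → fast++
(s=0,f=2) a[fast]=1=a[slow] dup → fast++
(s=0,f=3) a[fast]=2≠a[slow]=1 write a[1]=2 → slow++,fast++
(s=1,f=4) a[fast]=2=a[slow] dup → fast++
(s=1,f=5) a[fast]=5≠a[slow]=2 write a[2]=5 → slow++,fast++
(s=2,f=6) a[fast]=7≠a[slow]=5 write a[3]=7 → slow++,fast++
(s=3,f=7) a[fast]=8≠a[slow]=7 write a[4]=8 → slow++,fast++
(s=4,f=8) a[fast]=8=a[slow] dup → fast++
(s=4,f=9) a[fast]=9≠a[slow]=8 write a[5]=9 → slow++,fast++
(s=5,f=10) a[fast]=9=a[slow] dup → fast++
(s=5,f=11) a[fast]=9=a[slow] dup → fast++
(s=5,f=12) a[fast]=12≠a[slow]=9 write a[6]=12 → slow++,fast++
(s=6,f=13) a[fast]=12=a[slow] dup → fast++

slow=6, fast=14, prefix=[1, 2, 5, 7, 8, 9, 12]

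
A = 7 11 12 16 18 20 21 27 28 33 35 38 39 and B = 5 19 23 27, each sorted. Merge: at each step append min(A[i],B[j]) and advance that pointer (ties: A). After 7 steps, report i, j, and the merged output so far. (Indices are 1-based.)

[i=1,j=1] A[i]=7>B[j]=5 take 5 → j++
[i=1,j=2] A[i]=7<=B[j]=19 take 7 → i++
[i=2,j=2] A[i]=11<=B[j]=19 take 11 → i++
[i=3,j=2] A[i]=12<=B[j]=19 take 12 → i++
[i=4,j=2] A[i]=16<=B[j]=19 take 16 → i++
[i=5,j=2] A[i]=18<=B[j]=19 take 18 → i++
[i=6,j=2] A[i]=20>B[j]=19 take 19 → j++

i=6, j=3, merged so far=[5, 7, 11, 12, 16, 18, 19]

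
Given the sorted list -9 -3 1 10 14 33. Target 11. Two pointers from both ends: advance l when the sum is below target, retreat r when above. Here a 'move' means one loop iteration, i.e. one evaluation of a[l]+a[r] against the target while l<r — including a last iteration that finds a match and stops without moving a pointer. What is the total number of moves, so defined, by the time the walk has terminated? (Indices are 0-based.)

3 moves

l=0 r=5: -9+33=24 >11, r--
l=0 r=4: -9+14=5 <11, l++
l=1 r=4: -3+14=11, found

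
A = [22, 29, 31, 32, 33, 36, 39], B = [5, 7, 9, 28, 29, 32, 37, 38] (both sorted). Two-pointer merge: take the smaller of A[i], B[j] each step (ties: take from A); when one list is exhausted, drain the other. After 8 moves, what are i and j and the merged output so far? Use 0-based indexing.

i=3, j=5, merged so far=[5, 7, 9, 22, 28, 29, 29, 31]

i=0 j=0: A[i]=22>B[j]=5 take 5, j++
i=0 j=1: A[i]=22>B[j]=7 take 7, j++
i=0 j=2: A[i]=22>B[j]=9 take 9, j++
i=0 j=3: A[i]=22<=B[j]=28 take 22, i++
i=1 j=3: A[i]=29>B[j]=28 take 28, j++
i=1 j=4: A[i]=29<=B[j]=29 take 29, i++
i=2 j=4: A[i]=31>B[j]=29 take 29, j++
i=2 j=5: A[i]=31<=B[j]=32 take 31, i++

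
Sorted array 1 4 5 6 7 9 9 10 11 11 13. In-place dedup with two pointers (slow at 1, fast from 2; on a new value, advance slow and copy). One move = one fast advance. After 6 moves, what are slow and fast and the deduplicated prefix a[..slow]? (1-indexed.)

slow=6, fast=8, prefix=[1, 4, 5, 6, 7, 9]

(s=1,f=2) a[fast]=4≠a[slow]=1 write a[2]=4 → slow++,fast++
(s=2,f=3) a[fast]=5≠a[slow]=4 write a[3]=5 → slow++,fast++
(s=3,f=4) a[fast]=6≠a[slow]=5 write a[4]=6 → slow++,fast++
(s=4,f=5) a[fast]=7≠a[slow]=6 write a[5]=7 → slow++,fast++
(s=5,f=6) a[fast]=9≠a[slow]=7 write a[6]=9 → slow++,fast++
(s=6,f=7) a[fast]=9=a[slow] dup → fast++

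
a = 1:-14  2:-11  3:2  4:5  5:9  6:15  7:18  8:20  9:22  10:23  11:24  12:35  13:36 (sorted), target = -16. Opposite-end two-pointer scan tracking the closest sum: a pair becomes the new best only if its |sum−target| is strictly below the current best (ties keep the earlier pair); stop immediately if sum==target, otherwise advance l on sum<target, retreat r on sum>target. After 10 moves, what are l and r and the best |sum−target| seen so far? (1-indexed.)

l=1, r=3, best |Δ|=7

l=1 r=13: -14+36=22 d=38 *, r--
l=1 r=12: -14+35=21 d=37 *, r--
l=1 r=11: -14+24=10 d=26 *, r--
l=1 r=10: -14+23=9 d=25 *, r--
l=1 r=9: -14+22=8 d=24 *, r--
l=1 r=8: -14+20=6 d=22 *, r--
l=1 r=7: -14+18=4 d=20 *, r--
l=1 r=6: -14+15=1 d=17 *, r--
l=1 r=5: -14+9=-5 d=11 *, r--
l=1 r=4: -14+5=-9 d=7 *, r--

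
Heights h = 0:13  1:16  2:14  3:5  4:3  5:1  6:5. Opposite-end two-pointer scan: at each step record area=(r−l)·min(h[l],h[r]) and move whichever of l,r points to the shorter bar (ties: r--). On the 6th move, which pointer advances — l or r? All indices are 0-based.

[0,6] min(13,5)*6=30 best=30 * → r--
[0,5] min(13,1)*5=5 best=30 → r--
[0,4] min(13,3)*4=12 best=30 → r--
[0,3] min(13,5)*3=15 best=30 → r--
[0,2] min(13,14)*2=26 best=30 → l++
[1,2] min(16,14)*1=14 best=30 → r--

r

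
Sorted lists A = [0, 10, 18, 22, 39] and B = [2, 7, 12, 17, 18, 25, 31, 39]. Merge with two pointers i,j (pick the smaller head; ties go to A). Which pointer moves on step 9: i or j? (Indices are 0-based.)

i

i=0 j=0: A[i]=0<=B[j]=2 take 0, i++
i=1 j=0: A[i]=10>B[j]=2 take 2, j++
i=1 j=1: A[i]=10>B[j]=7 take 7, j++
i=1 j=2: A[i]=10<=B[j]=12 take 10, i++
i=2 j=2: A[i]=18>B[j]=12 take 12, j++
i=2 j=3: A[i]=18>B[j]=17 take 17, j++
i=2 j=4: A[i]=18<=B[j]=18 take 18, i++
i=3 j=4: A[i]=22>B[j]=18 take 18, j++
i=3 j=5: A[i]=22<=B[j]=25 take 22, i++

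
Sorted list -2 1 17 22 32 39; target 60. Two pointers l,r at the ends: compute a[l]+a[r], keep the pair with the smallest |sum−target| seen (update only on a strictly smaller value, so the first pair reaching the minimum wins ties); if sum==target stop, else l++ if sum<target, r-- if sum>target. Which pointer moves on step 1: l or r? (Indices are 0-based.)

[0,5] -2+39=37 d=23 * → l++

l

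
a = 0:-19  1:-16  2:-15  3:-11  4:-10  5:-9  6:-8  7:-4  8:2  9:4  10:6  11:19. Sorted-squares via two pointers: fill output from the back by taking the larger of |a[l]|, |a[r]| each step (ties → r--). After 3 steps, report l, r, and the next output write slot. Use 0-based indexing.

l=2, r=10, next write slot=8

[0,11] |-19|<=|19| out[11]=361 → r--
[0,10] |-19|>|6| out[10]=361 → l++
[1,10] |-16|>|6| out[9]=256 → l++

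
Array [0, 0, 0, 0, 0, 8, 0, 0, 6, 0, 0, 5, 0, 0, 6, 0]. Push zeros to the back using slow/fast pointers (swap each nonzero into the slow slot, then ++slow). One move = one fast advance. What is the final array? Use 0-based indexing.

(s=0,f=0) a[fast]=0 → fast++
(s=0,f=1) a[fast]=0 → fast++
(s=0,f=2) a[fast]=0 → fast++
(s=0,f=3) a[fast]=0 → fast++
(s=0,f=4) a[fast]=0 → fast++
(s=0,f=5) a[fast]=8≠0 swap→a[0]=8 → slow++,fast++
(s=1,f=6) a[fast]=0 → fast++
(s=1,f=7) a[fast]=0 → fast++
(s=1,f=8) a[fast]=6≠0 swap→a[1]=6 → slow++,fast++
(s=2,f=9) a[fast]=0 → fast++
(s=2,f=10) a[fast]=0 → fast++
(s=2,f=11) a[fast]=5≠0 swap→a[2]=5 → slow++,fast++
(s=3,f=12) a[fast]=0 → fast++
(s=3,f=13) a[fast]=0 → fast++
(s=3,f=14) a[fast]=6≠0 swap→a[3]=6 → slow++,fast++
(s=4,f=15) a[fast]=0 → fast++

[8, 6, 5, 6, 0, 0, 0, 0, 0, 0, 0, 0, 0, 0, 0, 0]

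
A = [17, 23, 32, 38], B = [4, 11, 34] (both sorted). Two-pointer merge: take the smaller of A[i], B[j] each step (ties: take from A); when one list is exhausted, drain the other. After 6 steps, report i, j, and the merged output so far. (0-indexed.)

i=0 j=0: A[i]=17>B[j]=4 take 4, j++
i=0 j=1: A[i]=17>B[j]=11 take 11, j++
i=0 j=2: A[i]=17<=B[j]=34 take 17, i++
i=1 j=2: A[i]=23<=B[j]=34 take 23, i++
i=2 j=2: A[i]=32<=B[j]=34 take 32, i++
i=3 j=2: A[i]=38>B[j]=34 take 34, j++

i=3, j=3, merged so far=[4, 11, 17, 23, 32, 34]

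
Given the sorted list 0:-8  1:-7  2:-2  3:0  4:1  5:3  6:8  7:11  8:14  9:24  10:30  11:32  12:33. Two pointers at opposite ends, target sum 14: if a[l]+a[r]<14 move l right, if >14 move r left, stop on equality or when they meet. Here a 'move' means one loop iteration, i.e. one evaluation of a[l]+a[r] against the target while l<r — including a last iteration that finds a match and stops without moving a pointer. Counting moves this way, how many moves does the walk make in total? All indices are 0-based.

l=0 r=12: -8+33=25 >14, r--
l=0 r=11: -8+32=24 >14, r--
l=0 r=10: -8+30=22 >14, r--
l=0 r=9: -8+24=16 >14, r--
l=0 r=8: -8+14=6 <14, l++
l=1 r=8: -7+14=7 <14, l++
l=2 r=8: -2+14=12 <14, l++
l=3 r=8: 0+14=14, found

8 moves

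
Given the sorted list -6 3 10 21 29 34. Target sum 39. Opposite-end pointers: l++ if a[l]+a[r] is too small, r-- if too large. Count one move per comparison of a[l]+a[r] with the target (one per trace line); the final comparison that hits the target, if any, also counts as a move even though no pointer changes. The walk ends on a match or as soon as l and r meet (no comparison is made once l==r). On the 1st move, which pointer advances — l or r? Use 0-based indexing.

[0,5] -6+34=28 <39 → l++

l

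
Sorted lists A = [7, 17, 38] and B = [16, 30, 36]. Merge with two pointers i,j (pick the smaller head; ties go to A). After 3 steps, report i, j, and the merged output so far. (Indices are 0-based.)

i=2, j=1, merged so far=[7, 16, 17]

i=0 j=0: A[i]=7<=B[j]=16 take 7, i++
i=1 j=0: A[i]=17>B[j]=16 take 16, j++
i=1 j=1: A[i]=17<=B[j]=30 take 17, i++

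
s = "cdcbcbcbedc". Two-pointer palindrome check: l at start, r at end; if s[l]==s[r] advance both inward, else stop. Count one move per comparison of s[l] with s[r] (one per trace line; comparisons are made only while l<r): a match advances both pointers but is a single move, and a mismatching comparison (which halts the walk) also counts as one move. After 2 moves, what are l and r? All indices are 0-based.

l=2, r=8

l=0 r=10: 'c'=='c', l++,r--
l=1 r=9: 'd'=='d', l++,r--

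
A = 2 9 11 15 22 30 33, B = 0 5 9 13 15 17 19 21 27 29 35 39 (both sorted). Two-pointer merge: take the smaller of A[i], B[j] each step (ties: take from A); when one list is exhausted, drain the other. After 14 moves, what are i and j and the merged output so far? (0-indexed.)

i=0 j=0: A[i]=2>B[j]=0 take 0, j++
i=0 j=1: A[i]=2<=B[j]=5 take 2, i++
i=1 j=1: A[i]=9>B[j]=5 take 5, j++
i=1 j=2: A[i]=9<=B[j]=9 take 9, i++
i=2 j=2: A[i]=11>B[j]=9 take 9, j++
i=2 j=3: A[i]=11<=B[j]=13 take 11, i++
i=3 j=3: A[i]=15>B[j]=13 take 13, j++
i=3 j=4: A[i]=15<=B[j]=15 take 15, i++
i=4 j=4: A[i]=22>B[j]=15 take 15, j++
i=4 j=5: A[i]=22>B[j]=17 take 17, j++
i=4 j=6: A[i]=22>B[j]=19 take 19, j++
i=4 j=7: A[i]=22>B[j]=21 take 21, j++
i=4 j=8: A[i]=22<=B[j]=27 take 22, i++
i=5 j=8: A[i]=30>B[j]=27 take 27, j++

i=5, j=9, merged so far=[0, 2, 5, 9, 9, 11, 13, 15, 15, 17, 19, 21, 22, 27]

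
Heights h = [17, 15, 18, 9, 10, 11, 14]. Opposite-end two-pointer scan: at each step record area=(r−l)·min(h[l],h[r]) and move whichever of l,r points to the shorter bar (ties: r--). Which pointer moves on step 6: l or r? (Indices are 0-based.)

l

l=0 r=6: min(17,14)*6=84 best=84 *, r--
l=0 r=5: min(17,11)*5=55 best=84, r--
l=0 r=4: min(17,10)*4=40 best=84, r--
l=0 r=3: min(17,9)*3=27 best=84, r--
l=0 r=2: min(17,18)*2=34 best=84, l++
l=1 r=2: min(15,18)*1=15 best=84, l++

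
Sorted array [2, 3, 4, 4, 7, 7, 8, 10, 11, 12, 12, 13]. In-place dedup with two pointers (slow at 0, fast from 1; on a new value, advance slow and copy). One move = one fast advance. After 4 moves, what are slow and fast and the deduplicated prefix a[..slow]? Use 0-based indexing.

slow=0 fast=1: a[fast]=3≠a[slow]=2 write a[1]=3, slow++,fast++
slow=1 fast=2: a[fast]=4≠a[slow]=3 write a[2]=4, slow++,fast++
slow=2 fast=3: a[fast]=4=a[slow] dup, fast++
slow=2 fast=4: a[fast]=7≠a[slow]=4 write a[3]=7, slow++,fast++

slow=3, fast=5, prefix=[2, 3, 4, 7]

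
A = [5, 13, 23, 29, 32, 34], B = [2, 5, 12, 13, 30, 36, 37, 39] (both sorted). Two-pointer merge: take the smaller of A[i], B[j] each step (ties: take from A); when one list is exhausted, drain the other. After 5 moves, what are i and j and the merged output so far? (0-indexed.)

i=0 j=0: A[i]=5>B[j]=2 take 2, j++
i=0 j=1: A[i]=5<=B[j]=5 take 5, i++
i=1 j=1: A[i]=13>B[j]=5 take 5, j++
i=1 j=2: A[i]=13>B[j]=12 take 12, j++
i=1 j=3: A[i]=13<=B[j]=13 take 13, i++

i=2, j=3, merged so far=[2, 5, 5, 12, 13]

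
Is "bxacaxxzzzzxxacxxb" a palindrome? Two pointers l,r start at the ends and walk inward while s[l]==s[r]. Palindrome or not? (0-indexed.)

not a palindrome (mismatch at 2,15)

[0,17] 'b'=='b' → l++,r--
[1,16] 'x'=='x' → l++,r--
[2,15] 'a'!='x' → stop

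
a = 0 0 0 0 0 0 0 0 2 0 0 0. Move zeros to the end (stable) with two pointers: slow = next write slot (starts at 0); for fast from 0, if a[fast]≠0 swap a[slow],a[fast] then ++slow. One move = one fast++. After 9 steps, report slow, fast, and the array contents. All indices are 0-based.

slow=0 fast=0: a[fast]=0, fast++
slow=0 fast=1: a[fast]=0, fast++
slow=0 fast=2: a[fast]=0, fast++
slow=0 fast=3: a[fast]=0, fast++
slow=0 fast=4: a[fast]=0, fast++
slow=0 fast=5: a[fast]=0, fast++
slow=0 fast=6: a[fast]=0, fast++
slow=0 fast=7: a[fast]=0, fast++
slow=0 fast=8: a[fast]=2≠0 swap→a[0]=2, slow++,fast++

slow=1, fast=9, a=[2, 0, 0, 0, 0, 0, 0, 0, 0, 0, 0, 0]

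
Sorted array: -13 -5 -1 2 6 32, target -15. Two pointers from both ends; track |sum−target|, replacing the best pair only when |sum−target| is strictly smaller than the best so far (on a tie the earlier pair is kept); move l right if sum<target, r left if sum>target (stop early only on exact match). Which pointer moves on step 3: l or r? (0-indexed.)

l=0 r=5: -13+32=19 d=34 *, r--
l=0 r=4: -13+6=-7 d=8 *, r--
l=0 r=3: -13+2=-11 d=4 *, r--

r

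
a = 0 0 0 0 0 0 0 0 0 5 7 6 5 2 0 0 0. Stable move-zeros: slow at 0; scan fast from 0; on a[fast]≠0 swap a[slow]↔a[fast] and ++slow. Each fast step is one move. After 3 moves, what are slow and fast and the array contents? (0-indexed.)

slow=0, fast=3, a=[0, 0, 0, 0, 0, 0, 0, 0, 0, 5, 7, 6, 5, 2, 0, 0, 0]

slow=0 fast=0: a[fast]=0, fast++
slow=0 fast=1: a[fast]=0, fast++
slow=0 fast=2: a[fast]=0, fast++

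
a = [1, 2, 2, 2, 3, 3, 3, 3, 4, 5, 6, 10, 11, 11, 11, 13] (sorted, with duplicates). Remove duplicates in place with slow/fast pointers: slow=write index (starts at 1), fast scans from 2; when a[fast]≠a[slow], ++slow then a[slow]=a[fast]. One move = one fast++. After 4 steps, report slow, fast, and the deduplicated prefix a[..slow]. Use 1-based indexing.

slow=3, fast=6, prefix=[1, 2, 3]

slow=1 fast=2: a[fast]=2≠a[slow]=1 write a[2]=2, slow++,fast++
slow=2 fast=3: a[fast]=2=a[slow] dup, fast++
slow=2 fast=4: a[fast]=2=a[slow] dup, fast++
slow=2 fast=5: a[fast]=3≠a[slow]=2 write a[3]=3, slow++,fast++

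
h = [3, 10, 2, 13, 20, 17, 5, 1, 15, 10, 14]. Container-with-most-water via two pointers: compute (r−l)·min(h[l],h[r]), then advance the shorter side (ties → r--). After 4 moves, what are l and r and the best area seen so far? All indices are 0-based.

l=4, r=10, best area=91

l=0 r=10: min(3,14)*10=30 best=30 *, l++
l=1 r=10: min(10,14)*9=90 best=90 *, l++
l=2 r=10: min(2,14)*8=16 best=90, l++
l=3 r=10: min(13,14)*7=91 best=91 *, l++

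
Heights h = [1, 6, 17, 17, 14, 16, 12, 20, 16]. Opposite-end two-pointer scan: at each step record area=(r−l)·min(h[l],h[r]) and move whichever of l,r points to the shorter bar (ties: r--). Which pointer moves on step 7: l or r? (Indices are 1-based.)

[1,9] min(1,16)*8=8 best=8 * → l++
[2,9] min(6,16)*7=42 best=42 * → l++
[3,9] min(17,16)*6=96 best=96 * → r--
[3,8] min(17,20)*5=85 best=96 → l++
[4,8] min(17,20)*4=68 best=96 → l++
[5,8] min(14,20)*3=42 best=96 → l++
[6,8] min(16,20)*2=32 best=96 → l++

l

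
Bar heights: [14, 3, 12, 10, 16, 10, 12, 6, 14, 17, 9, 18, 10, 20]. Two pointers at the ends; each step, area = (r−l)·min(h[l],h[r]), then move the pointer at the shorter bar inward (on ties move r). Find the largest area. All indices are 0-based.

[0,13] min(14,20)*13=182 best=182 * → l++
[1,13] min(3,20)*12=36 best=182 → l++
[2,13] min(12,20)*11=132 best=182 → l++
[3,13] min(10,20)*10=100 best=182 → l++
[4,13] min(16,20)*9=144 best=182 → l++
[5,13] min(10,20)*8=80 best=182 → l++
[6,13] min(12,20)*7=84 best=182 → l++
[7,13] min(6,20)*6=36 best=182 → l++
[8,13] min(14,20)*5=70 best=182 → l++
[9,13] min(17,20)*4=68 best=182 → l++
[10,13] min(9,20)*3=27 best=182 → l++
[11,13] min(18,20)*2=36 best=182 → l++
[12,13] min(10,20)*1=10 best=182 → l++

max area = 182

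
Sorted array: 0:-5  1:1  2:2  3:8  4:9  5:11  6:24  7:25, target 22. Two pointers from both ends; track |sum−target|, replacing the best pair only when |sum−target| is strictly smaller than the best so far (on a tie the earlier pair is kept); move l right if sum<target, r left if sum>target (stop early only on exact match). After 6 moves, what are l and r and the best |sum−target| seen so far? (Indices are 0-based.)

l=0 r=7: -5+25=20 d=2 *, l++
l=1 r=7: 1+25=26 d=4, r--
l=1 r=6: 1+24=25 d=3, r--
l=1 r=5: 1+11=12 d=10, l++
l=2 r=5: 2+11=13 d=9, l++
l=3 r=5: 8+11=19 d=3, l++

l=4, r=5, best |Δ|=2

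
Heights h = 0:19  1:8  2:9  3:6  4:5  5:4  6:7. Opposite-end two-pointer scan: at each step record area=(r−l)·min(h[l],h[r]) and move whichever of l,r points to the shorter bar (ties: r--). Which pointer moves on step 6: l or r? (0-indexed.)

r

[0,6] min(19,7)*6=42 best=42 * → r--
[0,5] min(19,4)*5=20 best=42 → r--
[0,4] min(19,5)*4=20 best=42 → r--
[0,3] min(19,6)*3=18 best=42 → r--
[0,2] min(19,9)*2=18 best=42 → r--
[0,1] min(19,8)*1=8 best=42 → r--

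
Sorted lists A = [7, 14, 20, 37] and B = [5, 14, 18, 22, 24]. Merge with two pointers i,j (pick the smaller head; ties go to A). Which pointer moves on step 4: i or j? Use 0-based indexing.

j

[i=0,j=0] A[i]=7>B[j]=5 take 5 → j++
[i=0,j=1] A[i]=7<=B[j]=14 take 7 → i++
[i=1,j=1] A[i]=14<=B[j]=14 take 14 → i++
[i=2,j=1] A[i]=20>B[j]=14 take 14 → j++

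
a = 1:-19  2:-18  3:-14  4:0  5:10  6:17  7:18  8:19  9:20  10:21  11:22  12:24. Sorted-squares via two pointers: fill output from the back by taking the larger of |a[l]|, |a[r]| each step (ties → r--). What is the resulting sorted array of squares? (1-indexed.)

l=1 r=12: |-19|<=|24| out[12]=576, r--
l=1 r=11: |-19|<=|22| out[11]=484, r--
l=1 r=10: |-19|<=|21| out[10]=441, r--
l=1 r=9: |-19|<=|20| out[9]=400, r--
l=1 r=8: |-19|<=|19| out[8]=361, r--
l=1 r=7: |-19|>|18| out[7]=361, l++
l=2 r=7: |-18|<=|18| out[6]=324, r--
l=2 r=6: |-18|>|17| out[5]=324, l++
l=3 r=6: |-14|<=|17| out[4]=289, r--
l=3 r=5: |-14|>|10| out[3]=196, l++
l=4 r=5: |0|<=|10| out[2]=100, r--
l=4 r=4: |0|<=|0| out[1]=0, r--

[0, 100, 196, 289, 324, 324, 361, 361, 400, 441, 484, 576]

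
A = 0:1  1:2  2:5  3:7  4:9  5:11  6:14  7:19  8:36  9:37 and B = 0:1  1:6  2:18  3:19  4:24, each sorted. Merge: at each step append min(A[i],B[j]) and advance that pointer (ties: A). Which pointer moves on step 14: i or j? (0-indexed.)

[i=0,j=0] A[i]=1<=B[j]=1 take 1 → i++
[i=1,j=0] A[i]=2>B[j]=1 take 1 → j++
[i=1,j=1] A[i]=2<=B[j]=6 take 2 → i++
[i=2,j=1] A[i]=5<=B[j]=6 take 5 → i++
[i=3,j=1] A[i]=7>B[j]=6 take 6 → j++
[i=3,j=2] A[i]=7<=B[j]=18 take 7 → i++
[i=4,j=2] A[i]=9<=B[j]=18 take 9 → i++
[i=5,j=2] A[i]=11<=B[j]=18 take 11 → i++
[i=6,j=2] A[i]=14<=B[j]=18 take 14 → i++
[i=7,j=2] A[i]=19>B[j]=18 take 18 → j++
[i=7,j=3] A[i]=19<=B[j]=19 take 19 → i++
[i=8,j=3] A[i]=36>B[j]=19 take 19 → j++
[i=8,j=4] A[i]=36>B[j]=24 take 24 → j++
[i=8,j=5] B done, take A[i]=36 → i++

i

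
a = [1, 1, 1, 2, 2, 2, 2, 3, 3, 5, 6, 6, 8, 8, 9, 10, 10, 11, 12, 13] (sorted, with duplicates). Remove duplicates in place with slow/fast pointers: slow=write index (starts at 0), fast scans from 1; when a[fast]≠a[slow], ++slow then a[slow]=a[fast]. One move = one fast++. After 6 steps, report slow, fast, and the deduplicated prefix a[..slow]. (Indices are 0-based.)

slow=0 fast=1: a[fast]=1=a[slow] dup, fast++
slow=0 fast=2: a[fast]=1=a[slow] dup, fast++
slow=0 fast=3: a[fast]=2≠a[slow]=1 write a[1]=2, slow++,fast++
slow=1 fast=4: a[fast]=2=a[slow] dup, fast++
slow=1 fast=5: a[fast]=2=a[slow] dup, fast++
slow=1 fast=6: a[fast]=2=a[slow] dup, fast++

slow=1, fast=7, prefix=[1, 2]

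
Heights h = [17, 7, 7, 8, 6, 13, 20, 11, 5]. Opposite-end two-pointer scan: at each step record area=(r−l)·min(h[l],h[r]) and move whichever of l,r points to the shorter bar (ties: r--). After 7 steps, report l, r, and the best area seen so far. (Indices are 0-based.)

l=5, r=6, best area=102

[0,8] min(17,5)*8=40 best=40 * → r--
[0,7] min(17,11)*7=77 best=77 * → r--
[0,6] min(17,20)*6=102 best=102 * → l++
[1,6] min(7,20)*5=35 best=102 → l++
[2,6] min(7,20)*4=28 best=102 → l++
[3,6] min(8,20)*3=24 best=102 → l++
[4,6] min(6,20)*2=12 best=102 → l++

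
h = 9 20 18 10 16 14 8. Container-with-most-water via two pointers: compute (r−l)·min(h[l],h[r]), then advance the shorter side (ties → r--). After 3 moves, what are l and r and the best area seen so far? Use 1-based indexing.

l=1 r=7: min(9,8)*6=48 best=48 *, r--
l=1 r=6: min(9,14)*5=45 best=48, l++
l=2 r=6: min(20,14)*4=56 best=56 *, r--

l=2, r=5, best area=56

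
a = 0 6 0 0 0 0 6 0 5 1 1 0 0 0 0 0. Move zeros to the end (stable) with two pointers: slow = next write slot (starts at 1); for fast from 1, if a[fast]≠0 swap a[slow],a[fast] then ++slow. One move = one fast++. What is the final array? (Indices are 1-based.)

[6, 6, 5, 1, 1, 0, 0, 0, 0, 0, 0, 0, 0, 0, 0, 0]

(s=1,f=1) a[fast]=0 → fast++
(s=1,f=2) a[fast]=6≠0 swap→a[1]=6 → slow++,fast++
(s=2,f=3) a[fast]=0 → fast++
(s=2,f=4) a[fast]=0 → fast++
(s=2,f=5) a[fast]=0 → fast++
(s=2,f=6) a[fast]=0 → fast++
(s=2,f=7) a[fast]=6≠0 swap→a[2]=6 → slow++,fast++
(s=3,f=8) a[fast]=0 → fast++
(s=3,f=9) a[fast]=5≠0 swap→a[3]=5 → slow++,fast++
(s=4,f=10) a[fast]=1≠0 swap→a[4]=1 → slow++,fast++
(s=5,f=11) a[fast]=1≠0 swap→a[5]=1 → slow++,fast++
(s=6,f=12) a[fast]=0 → fast++
(s=6,f=13) a[fast]=0 → fast++
(s=6,f=14) a[fast]=0 → fast++
(s=6,f=15) a[fast]=0 → fast++
(s=6,f=16) a[fast]=0 → fast++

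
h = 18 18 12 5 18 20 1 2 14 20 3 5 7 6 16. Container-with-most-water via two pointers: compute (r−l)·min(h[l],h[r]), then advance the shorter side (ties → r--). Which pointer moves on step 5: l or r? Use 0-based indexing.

l=0 r=14: min(18,16)*14=224 best=224 *, r--
l=0 r=13: min(18,6)*13=78 best=224, r--
l=0 r=12: min(18,7)*12=84 best=224, r--
l=0 r=11: min(18,5)*11=55 best=224, r--
l=0 r=10: min(18,3)*10=30 best=224, r--

r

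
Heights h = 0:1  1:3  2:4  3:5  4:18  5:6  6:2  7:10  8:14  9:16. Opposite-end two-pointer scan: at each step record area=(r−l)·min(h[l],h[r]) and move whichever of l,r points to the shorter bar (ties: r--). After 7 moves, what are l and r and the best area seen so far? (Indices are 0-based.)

[0,9] min(1,16)*9=9 best=9 * → l++
[1,9] min(3,16)*8=24 best=24 * → l++
[2,9] min(4,16)*7=28 best=28 * → l++
[3,9] min(5,16)*6=30 best=30 * → l++
[4,9] min(18,16)*5=80 best=80 * → r--
[4,8] min(18,14)*4=56 best=80 → r--
[4,7] min(18,10)*3=30 best=80 → r--

l=4, r=6, best area=80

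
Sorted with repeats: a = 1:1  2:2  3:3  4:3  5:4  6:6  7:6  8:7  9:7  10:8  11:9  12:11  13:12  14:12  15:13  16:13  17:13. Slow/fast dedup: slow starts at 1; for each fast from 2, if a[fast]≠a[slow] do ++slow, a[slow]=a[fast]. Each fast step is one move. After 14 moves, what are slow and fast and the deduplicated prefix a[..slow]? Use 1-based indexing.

slow=1 fast=2: a[fast]=2≠a[slow]=1 write a[2]=2, slow++,fast++
slow=2 fast=3: a[fast]=3≠a[slow]=2 write a[3]=3, slow++,fast++
slow=3 fast=4: a[fast]=3=a[slow] dup, fast++
slow=3 fast=5: a[fast]=4≠a[slow]=3 write a[4]=4, slow++,fast++
slow=4 fast=6: a[fast]=6≠a[slow]=4 write a[5]=6, slow++,fast++
slow=5 fast=7: a[fast]=6=a[slow] dup, fast++
slow=5 fast=8: a[fast]=7≠a[slow]=6 write a[6]=7, slow++,fast++
slow=6 fast=9: a[fast]=7=a[slow] dup, fast++
slow=6 fast=10: a[fast]=8≠a[slow]=7 write a[7]=8, slow++,fast++
slow=7 fast=11: a[fast]=9≠a[slow]=8 write a[8]=9, slow++,fast++
slow=8 fast=12: a[fast]=11≠a[slow]=9 write a[9]=11, slow++,fast++
slow=9 fast=13: a[fast]=12≠a[slow]=11 write a[10]=12, slow++,fast++
slow=10 fast=14: a[fast]=12=a[slow] dup, fast++
slow=10 fast=15: a[fast]=13≠a[slow]=12 write a[11]=13, slow++,fast++

slow=11, fast=16, prefix=[1, 2, 3, 4, 6, 7, 8, 9, 11, 12, 13]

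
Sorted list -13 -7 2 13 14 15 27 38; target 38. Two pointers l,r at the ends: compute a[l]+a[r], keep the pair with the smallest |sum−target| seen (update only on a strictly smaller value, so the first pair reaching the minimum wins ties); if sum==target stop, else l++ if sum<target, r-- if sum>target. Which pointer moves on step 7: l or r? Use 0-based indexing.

[0,7] -13+38=25 d=13 * → l++
[1,7] -7+38=31 d=7 * → l++
[2,7] 2+38=40 d=2 * → r--
[2,6] 2+27=29 d=9 → l++
[3,6] 13+27=40 d=2 → r--
[3,5] 13+15=28 d=10 → l++
[4,5] 14+15=29 d=9 → l++

l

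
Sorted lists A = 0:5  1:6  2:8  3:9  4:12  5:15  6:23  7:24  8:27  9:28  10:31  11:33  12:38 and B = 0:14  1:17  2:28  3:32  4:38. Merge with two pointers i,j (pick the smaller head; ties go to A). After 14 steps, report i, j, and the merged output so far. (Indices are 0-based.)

i=11, j=3, merged so far=[5, 6, 8, 9, 12, 14, 15, 17, 23, 24, 27, 28, 28, 31]

i=0 j=0: A[i]=5<=B[j]=14 take 5, i++
i=1 j=0: A[i]=6<=B[j]=14 take 6, i++
i=2 j=0: A[i]=8<=B[j]=14 take 8, i++
i=3 j=0: A[i]=9<=B[j]=14 take 9, i++
i=4 j=0: A[i]=12<=B[j]=14 take 12, i++
i=5 j=0: A[i]=15>B[j]=14 take 14, j++
i=5 j=1: A[i]=15<=B[j]=17 take 15, i++
i=6 j=1: A[i]=23>B[j]=17 take 17, j++
i=6 j=2: A[i]=23<=B[j]=28 take 23, i++
i=7 j=2: A[i]=24<=B[j]=28 take 24, i++
i=8 j=2: A[i]=27<=B[j]=28 take 27, i++
i=9 j=2: A[i]=28<=B[j]=28 take 28, i++
i=10 j=2: A[i]=31>B[j]=28 take 28, j++
i=10 j=3: A[i]=31<=B[j]=32 take 31, i++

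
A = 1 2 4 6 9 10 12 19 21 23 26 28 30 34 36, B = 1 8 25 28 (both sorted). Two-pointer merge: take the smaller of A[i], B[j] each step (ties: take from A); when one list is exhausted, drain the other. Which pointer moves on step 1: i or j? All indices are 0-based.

[i=0,j=0] A[i]=1<=B[j]=1 take 1 → i++

i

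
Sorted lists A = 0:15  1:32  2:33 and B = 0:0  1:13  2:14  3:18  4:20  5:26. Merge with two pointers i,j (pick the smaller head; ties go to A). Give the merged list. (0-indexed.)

[0, 13, 14, 15, 18, 20, 26, 32, 33]

i=0 j=0: A[i]=15>B[j]=0 take 0, j++
i=0 j=1: A[i]=15>B[j]=13 take 13, j++
i=0 j=2: A[i]=15>B[j]=14 take 14, j++
i=0 j=3: A[i]=15<=B[j]=18 take 15, i++
i=1 j=3: A[i]=32>B[j]=18 take 18, j++
i=1 j=4: A[i]=32>B[j]=20 take 20, j++
i=1 j=5: A[i]=32>B[j]=26 take 26, j++
i=1 j=6: B done, take A[i]=32, i++
i=2 j=6: B done, take A[i]=33, i++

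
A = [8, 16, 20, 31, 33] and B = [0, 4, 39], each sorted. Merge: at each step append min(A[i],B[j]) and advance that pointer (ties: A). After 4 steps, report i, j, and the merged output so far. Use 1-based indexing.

i=3, j=3, merged so far=[0, 4, 8, 16]

i=1 j=1: A[i]=8>B[j]=0 take 0, j++
i=1 j=2: A[i]=8>B[j]=4 take 4, j++
i=1 j=3: A[i]=8<=B[j]=39 take 8, i++
i=2 j=3: A[i]=16<=B[j]=39 take 16, i++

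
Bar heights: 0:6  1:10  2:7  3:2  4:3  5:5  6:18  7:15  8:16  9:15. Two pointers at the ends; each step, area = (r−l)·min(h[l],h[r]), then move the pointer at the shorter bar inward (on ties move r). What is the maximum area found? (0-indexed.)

max area = 80

[0,9] min(6,15)*9=54 best=54 * → l++
[1,9] min(10,15)*8=80 best=80 * → l++
[2,9] min(7,15)*7=49 best=80 → l++
[3,9] min(2,15)*6=12 best=80 → l++
[4,9] min(3,15)*5=15 best=80 → l++
[5,9] min(5,15)*4=20 best=80 → l++
[6,9] min(18,15)*3=45 best=80 → r--
[6,8] min(18,16)*2=32 best=80 → r--
[6,7] min(18,15)*1=15 best=80 → r--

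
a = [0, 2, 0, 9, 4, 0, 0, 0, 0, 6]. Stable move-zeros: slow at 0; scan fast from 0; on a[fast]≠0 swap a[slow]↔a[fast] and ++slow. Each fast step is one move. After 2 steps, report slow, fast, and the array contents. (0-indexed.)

slow=0 fast=0: a[fast]=0, fast++
slow=0 fast=1: a[fast]=2≠0 swap→a[0]=2, slow++,fast++

slow=1, fast=2, a=[2, 0, 0, 9, 4, 0, 0, 0, 0, 6]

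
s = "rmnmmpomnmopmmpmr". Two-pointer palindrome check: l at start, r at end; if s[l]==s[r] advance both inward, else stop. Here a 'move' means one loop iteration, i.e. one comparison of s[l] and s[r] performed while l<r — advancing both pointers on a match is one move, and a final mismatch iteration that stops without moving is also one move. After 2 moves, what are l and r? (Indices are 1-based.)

l=3, r=15

l=1 r=17: 'r'=='r', l++,r--
l=2 r=16: 'm'=='m', l++,r--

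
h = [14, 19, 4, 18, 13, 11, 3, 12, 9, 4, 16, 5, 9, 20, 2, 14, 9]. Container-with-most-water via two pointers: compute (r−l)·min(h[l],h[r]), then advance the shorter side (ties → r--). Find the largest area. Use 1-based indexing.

max area = 228

[1,17] min(14,9)*16=144 best=144 * → r--
[1,16] min(14,14)*15=210 best=210 * → r--
[1,15] min(14,2)*14=28 best=210 → r--
[1,14] min(14,20)*13=182 best=210 → l++
[2,14] min(19,20)*12=228 best=228 * → l++
[3,14] min(4,20)*11=44 best=228 → l++
[4,14] min(18,20)*10=180 best=228 → l++
[5,14] min(13,20)*9=117 best=228 → l++
[6,14] min(11,20)*8=88 best=228 → l++
[7,14] min(3,20)*7=21 best=228 → l++
[8,14] min(12,20)*6=72 best=228 → l++
[9,14] min(9,20)*5=45 best=228 → l++
[10,14] min(4,20)*4=16 best=228 → l++
[11,14] min(16,20)*3=48 best=228 → l++
[12,14] min(5,20)*2=10 best=228 → l++
[13,14] min(9,20)*1=9 best=228 → l++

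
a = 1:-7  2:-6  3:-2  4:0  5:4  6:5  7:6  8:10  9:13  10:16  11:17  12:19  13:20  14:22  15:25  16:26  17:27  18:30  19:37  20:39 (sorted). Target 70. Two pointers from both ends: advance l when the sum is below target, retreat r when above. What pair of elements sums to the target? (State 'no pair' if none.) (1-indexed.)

no pair

[1,20] -7+39=32 <70 → l++
[2,20] -6+39=33 <70 → l++
[3,20] -2+39=37 <70 → l++
[4,20] 0+39=39 <70 → l++
[5,20] 4+39=43 <70 → l++
[6,20] 5+39=44 <70 → l++
[7,20] 6+39=45 <70 → l++
[8,20] 10+39=49 <70 → l++
[9,20] 13+39=52 <70 → l++
[10,20] 16+39=55 <70 → l++
[11,20] 17+39=56 <70 → l++
[12,20] 19+39=58 <70 → l++
[13,20] 20+39=59 <70 → l++
[14,20] 22+39=61 <70 → l++
[15,20] 25+39=64 <70 → l++
[16,20] 26+39=65 <70 → l++
[17,20] 27+39=66 <70 → l++
[18,20] 30+39=69 <70 → l++
[19,20] 37+39=76 >70 → r--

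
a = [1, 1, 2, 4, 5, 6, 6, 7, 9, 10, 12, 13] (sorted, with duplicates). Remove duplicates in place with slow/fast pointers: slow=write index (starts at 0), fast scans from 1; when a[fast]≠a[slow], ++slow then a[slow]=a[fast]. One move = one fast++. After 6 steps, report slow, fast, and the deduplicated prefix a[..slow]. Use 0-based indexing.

slow=0 fast=1: a[fast]=1=a[slow] dup, fast++
slow=0 fast=2: a[fast]=2≠a[slow]=1 write a[1]=2, slow++,fast++
slow=1 fast=3: a[fast]=4≠a[slow]=2 write a[2]=4, slow++,fast++
slow=2 fast=4: a[fast]=5≠a[slow]=4 write a[3]=5, slow++,fast++
slow=3 fast=5: a[fast]=6≠a[slow]=5 write a[4]=6, slow++,fast++
slow=4 fast=6: a[fast]=6=a[slow] dup, fast++

slow=4, fast=7, prefix=[1, 2, 4, 5, 6]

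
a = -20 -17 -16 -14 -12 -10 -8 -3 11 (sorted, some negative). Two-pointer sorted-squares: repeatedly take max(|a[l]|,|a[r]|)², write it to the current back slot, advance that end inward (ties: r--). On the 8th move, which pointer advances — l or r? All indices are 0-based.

[0,8] |-20|>|11| out[8]=400 → l++
[1,8] |-17|>|11| out[7]=289 → l++
[2,8] |-16|>|11| out[6]=256 → l++
[3,8] |-14|>|11| out[5]=196 → l++
[4,8] |-12|>|11| out[4]=144 → l++
[5,8] |-10|<=|11| out[3]=121 → r--
[5,7] |-10|>|-3| out[2]=100 → l++
[6,7] |-8|>|-3| out[1]=64 → l++

l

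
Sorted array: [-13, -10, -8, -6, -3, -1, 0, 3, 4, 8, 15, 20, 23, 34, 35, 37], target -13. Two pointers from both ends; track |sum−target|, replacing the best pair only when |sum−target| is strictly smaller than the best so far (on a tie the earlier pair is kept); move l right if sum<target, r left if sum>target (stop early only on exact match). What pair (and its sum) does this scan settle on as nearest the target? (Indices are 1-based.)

pair (-13, 0) with sum -13 (|Δ|=0)

l=1 r=16: -13+37=24 d=37 *, r--
l=1 r=15: -13+35=22 d=35 *, r--
l=1 r=14: -13+34=21 d=34 *, r--
l=1 r=13: -13+23=10 d=23 *, r--
l=1 r=12: -13+20=7 d=20 *, r--
l=1 r=11: -13+15=2 d=15 *, r--
l=1 r=10: -13+8=-5 d=8 *, r--
l=1 r=9: -13+4=-9 d=4 *, r--
l=1 r=8: -13+3=-10 d=3 *, r--
l=1 r=7: -13+0=-13 d=0 *, stop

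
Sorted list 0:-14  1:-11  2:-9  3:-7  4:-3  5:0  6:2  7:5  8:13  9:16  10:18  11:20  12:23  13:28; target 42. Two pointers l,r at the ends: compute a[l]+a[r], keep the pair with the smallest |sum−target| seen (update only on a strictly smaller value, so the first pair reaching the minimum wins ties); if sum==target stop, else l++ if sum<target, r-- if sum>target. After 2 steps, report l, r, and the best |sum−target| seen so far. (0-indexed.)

l=2, r=13, best |Δ|=25

l=0 r=13: -14+28=14 d=28 *, l++
l=1 r=13: -11+28=17 d=25 *, l++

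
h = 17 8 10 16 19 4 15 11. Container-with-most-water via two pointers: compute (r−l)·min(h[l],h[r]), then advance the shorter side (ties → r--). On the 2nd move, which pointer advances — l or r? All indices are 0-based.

[0,7] min(17,11)*7=77 best=77 * → r--
[0,6] min(17,15)*6=90 best=90 * → r--

r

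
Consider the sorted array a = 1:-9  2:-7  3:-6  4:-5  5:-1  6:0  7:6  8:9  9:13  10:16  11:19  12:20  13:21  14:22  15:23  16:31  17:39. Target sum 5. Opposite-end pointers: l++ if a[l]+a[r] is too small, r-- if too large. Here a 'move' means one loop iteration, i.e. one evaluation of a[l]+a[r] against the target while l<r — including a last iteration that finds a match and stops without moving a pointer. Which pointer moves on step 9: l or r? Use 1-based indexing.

l

l=1 r=17: -9+39=30 >5, r--
l=1 r=16: -9+31=22 >5, r--
l=1 r=15: -9+23=14 >5, r--
l=1 r=14: -9+22=13 >5, r--
l=1 r=13: -9+21=12 >5, r--
l=1 r=12: -9+20=11 >5, r--
l=1 r=11: -9+19=10 >5, r--
l=1 r=10: -9+16=7 >5, r--
l=1 r=9: -9+13=4 <5, l++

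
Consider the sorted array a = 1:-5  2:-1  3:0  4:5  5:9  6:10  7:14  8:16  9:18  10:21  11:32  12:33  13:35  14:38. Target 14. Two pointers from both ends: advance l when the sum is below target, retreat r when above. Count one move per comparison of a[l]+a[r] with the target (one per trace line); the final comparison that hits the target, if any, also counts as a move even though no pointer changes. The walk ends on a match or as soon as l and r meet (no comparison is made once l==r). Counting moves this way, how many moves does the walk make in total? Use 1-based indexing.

[1,14] -5+38=33 >14 → r--
[1,13] -5+35=30 >14 → r--
[1,12] -5+33=28 >14 → r--
[1,11] -5+32=27 >14 → r--
[1,10] -5+21=16 >14 → r--
[1,9] -5+18=13 <14 → l++
[2,9] -1+18=17 >14 → r--
[2,8] -1+16=15 >14 → r--
[2,7] -1+14=13 <14 → l++
[3,7] 0+14=14 → found

10 moves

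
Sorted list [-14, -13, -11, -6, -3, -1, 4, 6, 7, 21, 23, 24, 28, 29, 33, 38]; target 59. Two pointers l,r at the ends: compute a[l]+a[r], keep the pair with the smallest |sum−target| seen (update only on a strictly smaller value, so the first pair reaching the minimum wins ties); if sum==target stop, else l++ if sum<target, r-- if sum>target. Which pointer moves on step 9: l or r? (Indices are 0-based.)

[0,15] -14+38=24 d=35 * → l++
[1,15] -13+38=25 d=34 * → l++
[2,15] -11+38=27 d=32 * → l++
[3,15] -6+38=32 d=27 * → l++
[4,15] -3+38=35 d=24 * → l++
[5,15] -1+38=37 d=22 * → l++
[6,15] 4+38=42 d=17 * → l++
[7,15] 6+38=44 d=15 * → l++
[8,15] 7+38=45 d=14 * → l++

l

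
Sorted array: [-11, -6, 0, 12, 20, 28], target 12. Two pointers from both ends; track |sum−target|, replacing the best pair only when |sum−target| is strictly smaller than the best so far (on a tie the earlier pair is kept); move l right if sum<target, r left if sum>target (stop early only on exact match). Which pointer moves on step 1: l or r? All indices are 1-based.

[1,6] -11+28=17 d=5 * → r--

r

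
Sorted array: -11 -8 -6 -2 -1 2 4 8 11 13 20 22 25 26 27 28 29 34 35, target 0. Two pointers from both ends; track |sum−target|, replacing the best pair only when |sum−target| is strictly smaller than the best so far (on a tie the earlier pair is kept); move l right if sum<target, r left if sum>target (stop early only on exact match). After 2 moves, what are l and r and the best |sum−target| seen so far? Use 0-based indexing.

l=0, r=16, best |Δ|=23

l=0 r=18: -11+35=24 d=24 *, r--
l=0 r=17: -11+34=23 d=23 *, r--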